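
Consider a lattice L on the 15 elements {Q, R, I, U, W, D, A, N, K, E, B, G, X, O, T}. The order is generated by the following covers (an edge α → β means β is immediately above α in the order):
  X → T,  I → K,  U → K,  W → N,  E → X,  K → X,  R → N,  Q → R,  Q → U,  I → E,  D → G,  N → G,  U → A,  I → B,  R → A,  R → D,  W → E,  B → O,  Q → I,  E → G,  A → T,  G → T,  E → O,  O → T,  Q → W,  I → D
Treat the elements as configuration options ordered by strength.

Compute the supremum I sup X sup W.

Common upper bounds of {I, X, W}: T, X.
The least among these is X.

X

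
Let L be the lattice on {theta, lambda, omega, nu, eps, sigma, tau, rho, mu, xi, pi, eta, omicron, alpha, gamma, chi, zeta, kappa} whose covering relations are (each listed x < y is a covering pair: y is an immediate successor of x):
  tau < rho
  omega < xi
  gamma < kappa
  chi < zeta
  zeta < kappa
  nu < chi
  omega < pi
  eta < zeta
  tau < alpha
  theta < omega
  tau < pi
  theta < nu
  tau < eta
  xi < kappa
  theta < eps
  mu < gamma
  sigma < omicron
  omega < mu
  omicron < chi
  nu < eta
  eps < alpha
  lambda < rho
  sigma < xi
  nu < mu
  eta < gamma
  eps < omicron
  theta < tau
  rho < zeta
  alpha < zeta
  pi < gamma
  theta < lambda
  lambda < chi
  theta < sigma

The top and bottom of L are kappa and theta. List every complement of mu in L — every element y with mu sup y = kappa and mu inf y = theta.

alpha, eps, lambda, omicron, rho, sigma

Need y with mu ∨ y = kappa and mu ∧ y = theta.
Checking each element gives: alpha, eps, lambda, omicron, rho, sigma.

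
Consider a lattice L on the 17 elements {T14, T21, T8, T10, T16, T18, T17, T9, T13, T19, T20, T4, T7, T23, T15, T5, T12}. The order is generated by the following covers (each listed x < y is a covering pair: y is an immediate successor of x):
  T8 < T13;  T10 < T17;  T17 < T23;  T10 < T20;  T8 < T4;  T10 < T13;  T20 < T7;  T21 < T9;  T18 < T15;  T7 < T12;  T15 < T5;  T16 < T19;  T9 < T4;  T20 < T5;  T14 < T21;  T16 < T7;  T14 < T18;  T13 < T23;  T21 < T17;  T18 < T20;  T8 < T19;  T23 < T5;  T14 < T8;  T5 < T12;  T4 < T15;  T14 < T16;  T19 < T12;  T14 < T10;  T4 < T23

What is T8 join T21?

T4

Common upper bounds of {T8, T21}: T12, T15, T23, T4, T5.
The least among these is T4.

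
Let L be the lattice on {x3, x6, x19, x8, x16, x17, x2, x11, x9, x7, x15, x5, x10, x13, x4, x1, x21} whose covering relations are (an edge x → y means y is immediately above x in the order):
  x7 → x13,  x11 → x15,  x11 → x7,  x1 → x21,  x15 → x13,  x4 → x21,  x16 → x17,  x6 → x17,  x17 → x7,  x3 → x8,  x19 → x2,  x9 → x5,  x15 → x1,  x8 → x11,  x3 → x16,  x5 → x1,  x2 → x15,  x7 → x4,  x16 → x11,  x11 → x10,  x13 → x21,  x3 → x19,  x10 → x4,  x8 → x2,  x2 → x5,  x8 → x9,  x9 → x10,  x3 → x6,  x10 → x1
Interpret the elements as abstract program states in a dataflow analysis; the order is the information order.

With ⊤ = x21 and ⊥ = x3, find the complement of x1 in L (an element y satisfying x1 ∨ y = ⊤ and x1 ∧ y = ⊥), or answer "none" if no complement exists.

x6

Need y with x1 ∨ y = x21 and x1 ∧ y = x3.
Checking each element gives: x6.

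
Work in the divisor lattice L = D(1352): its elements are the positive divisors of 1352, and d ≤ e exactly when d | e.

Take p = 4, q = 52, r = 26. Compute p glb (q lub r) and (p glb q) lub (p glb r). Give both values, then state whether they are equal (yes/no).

4; 4; yes

q lub r = 52, so p glb (q lub r) = 4 glb 52 = 4.
p glb q = 4 and p glb r = 2, so (p glb q) lub (p glb r) = 4 lub 2 = 4.
Equal: yes.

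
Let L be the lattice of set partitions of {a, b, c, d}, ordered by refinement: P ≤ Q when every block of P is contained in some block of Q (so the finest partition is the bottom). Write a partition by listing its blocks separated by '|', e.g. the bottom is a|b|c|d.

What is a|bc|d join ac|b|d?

abc|d

The join of a|bc|d and ac|b|d merges any blocks that overlap across the partitions, giving abc|d.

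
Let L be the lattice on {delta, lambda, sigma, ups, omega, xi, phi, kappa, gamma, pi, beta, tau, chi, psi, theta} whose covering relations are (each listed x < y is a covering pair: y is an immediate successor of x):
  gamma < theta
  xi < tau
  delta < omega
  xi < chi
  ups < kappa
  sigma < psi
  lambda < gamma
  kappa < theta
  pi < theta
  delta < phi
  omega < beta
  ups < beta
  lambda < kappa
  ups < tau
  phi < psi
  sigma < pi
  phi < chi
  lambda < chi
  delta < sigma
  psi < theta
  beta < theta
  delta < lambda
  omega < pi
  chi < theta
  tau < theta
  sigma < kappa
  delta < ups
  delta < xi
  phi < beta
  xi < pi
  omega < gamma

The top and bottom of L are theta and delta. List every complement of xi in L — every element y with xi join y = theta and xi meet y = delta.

Need y with xi ∨ y = theta and xi ∧ y = delta.
Checking each element gives: beta, gamma, kappa, psi.

beta, gamma, kappa, psi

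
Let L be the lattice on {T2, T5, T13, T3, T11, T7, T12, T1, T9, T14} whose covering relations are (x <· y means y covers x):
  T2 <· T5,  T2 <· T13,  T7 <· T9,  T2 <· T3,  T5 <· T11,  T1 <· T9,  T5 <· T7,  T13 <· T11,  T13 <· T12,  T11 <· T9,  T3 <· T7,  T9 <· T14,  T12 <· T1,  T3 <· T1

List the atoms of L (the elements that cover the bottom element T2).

T13, T3, T5

The atoms are exactly the elements that cover T2: T13, T3, T5.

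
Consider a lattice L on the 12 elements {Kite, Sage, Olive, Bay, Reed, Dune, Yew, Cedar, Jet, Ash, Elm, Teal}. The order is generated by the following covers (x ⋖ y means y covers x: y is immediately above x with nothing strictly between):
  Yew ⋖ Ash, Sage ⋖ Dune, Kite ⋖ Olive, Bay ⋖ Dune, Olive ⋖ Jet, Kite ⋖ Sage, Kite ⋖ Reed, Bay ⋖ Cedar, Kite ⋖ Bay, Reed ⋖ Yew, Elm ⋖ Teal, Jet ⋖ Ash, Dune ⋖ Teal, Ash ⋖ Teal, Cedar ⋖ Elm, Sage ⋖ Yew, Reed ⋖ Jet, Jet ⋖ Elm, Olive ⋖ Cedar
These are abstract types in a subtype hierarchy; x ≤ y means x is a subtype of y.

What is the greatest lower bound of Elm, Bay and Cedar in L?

Common lower bounds of {Elm, Bay, Cedar}: Bay, Kite.
The greatest among these is Bay.

Bay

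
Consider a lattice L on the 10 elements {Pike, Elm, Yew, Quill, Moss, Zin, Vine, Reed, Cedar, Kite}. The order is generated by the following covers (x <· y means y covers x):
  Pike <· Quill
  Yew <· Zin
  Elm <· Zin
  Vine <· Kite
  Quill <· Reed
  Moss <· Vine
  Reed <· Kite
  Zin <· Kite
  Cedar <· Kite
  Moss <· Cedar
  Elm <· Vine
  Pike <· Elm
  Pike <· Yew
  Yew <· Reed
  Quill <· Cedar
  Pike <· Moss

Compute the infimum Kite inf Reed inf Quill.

Quill

Common lower bounds of {Kite, Reed, Quill}: Pike, Quill.
The greatest among these is Quill.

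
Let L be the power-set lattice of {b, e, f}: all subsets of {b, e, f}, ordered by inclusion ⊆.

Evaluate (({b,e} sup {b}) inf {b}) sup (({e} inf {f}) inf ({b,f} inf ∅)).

{b,e} ∨ {b} = {b,e}
{b,e} ∧ {b} = {b}
{e} ∧ {f} = ∅
{b,f} ∧ ∅ = ∅
∅ ∧ ∅ = ∅
{b} ∨ ∅ = {b}

{b}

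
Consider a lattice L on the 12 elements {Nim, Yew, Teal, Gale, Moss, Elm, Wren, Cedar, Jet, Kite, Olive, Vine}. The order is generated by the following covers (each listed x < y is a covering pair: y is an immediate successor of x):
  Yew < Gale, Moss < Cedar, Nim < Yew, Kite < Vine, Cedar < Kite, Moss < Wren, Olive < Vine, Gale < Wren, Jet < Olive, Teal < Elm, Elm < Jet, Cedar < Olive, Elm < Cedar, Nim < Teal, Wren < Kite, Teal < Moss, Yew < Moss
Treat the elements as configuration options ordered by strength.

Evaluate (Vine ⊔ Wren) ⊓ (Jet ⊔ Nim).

Jet

Vine ∨ Wren = Vine
Jet ∨ Nim = Jet
Vine ∧ Jet = Jet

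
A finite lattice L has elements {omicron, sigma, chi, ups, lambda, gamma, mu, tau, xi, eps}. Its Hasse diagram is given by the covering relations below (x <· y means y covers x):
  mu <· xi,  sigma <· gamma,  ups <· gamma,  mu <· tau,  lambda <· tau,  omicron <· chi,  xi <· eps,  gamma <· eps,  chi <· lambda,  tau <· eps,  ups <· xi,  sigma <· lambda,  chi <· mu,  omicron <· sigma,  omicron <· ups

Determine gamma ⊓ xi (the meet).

ups

Common lower bounds of {gamma, xi}: omicron, ups.
The greatest among these is ups.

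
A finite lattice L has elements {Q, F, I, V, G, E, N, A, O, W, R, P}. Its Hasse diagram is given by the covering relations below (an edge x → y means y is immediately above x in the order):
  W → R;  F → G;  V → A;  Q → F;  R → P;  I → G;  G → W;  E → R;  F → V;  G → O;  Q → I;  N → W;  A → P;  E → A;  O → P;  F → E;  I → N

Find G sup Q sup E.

Common upper bounds of {G, Q, E}: P, R.
The least among these is R.

R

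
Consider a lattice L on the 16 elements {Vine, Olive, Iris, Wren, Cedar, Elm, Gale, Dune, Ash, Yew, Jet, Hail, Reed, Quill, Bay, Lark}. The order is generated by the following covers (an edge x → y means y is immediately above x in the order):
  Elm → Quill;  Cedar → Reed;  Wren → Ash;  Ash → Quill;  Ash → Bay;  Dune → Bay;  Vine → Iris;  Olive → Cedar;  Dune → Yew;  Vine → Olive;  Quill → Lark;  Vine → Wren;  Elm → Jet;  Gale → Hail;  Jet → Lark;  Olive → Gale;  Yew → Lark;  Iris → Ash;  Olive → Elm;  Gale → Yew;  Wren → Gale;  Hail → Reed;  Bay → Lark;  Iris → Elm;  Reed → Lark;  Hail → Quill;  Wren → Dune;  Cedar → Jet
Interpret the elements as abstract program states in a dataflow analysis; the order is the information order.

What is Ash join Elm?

Common upper bounds of {Ash, Elm}: Lark, Quill.
The least among these is Quill.

Quill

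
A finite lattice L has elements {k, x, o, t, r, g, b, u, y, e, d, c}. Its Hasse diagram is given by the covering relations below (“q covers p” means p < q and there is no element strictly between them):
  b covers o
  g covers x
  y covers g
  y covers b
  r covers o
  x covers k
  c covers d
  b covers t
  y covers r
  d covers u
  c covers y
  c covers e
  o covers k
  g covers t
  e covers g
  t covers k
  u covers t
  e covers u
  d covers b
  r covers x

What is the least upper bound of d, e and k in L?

c

Common upper bounds of {d, e, k}: c.
The least among these is c.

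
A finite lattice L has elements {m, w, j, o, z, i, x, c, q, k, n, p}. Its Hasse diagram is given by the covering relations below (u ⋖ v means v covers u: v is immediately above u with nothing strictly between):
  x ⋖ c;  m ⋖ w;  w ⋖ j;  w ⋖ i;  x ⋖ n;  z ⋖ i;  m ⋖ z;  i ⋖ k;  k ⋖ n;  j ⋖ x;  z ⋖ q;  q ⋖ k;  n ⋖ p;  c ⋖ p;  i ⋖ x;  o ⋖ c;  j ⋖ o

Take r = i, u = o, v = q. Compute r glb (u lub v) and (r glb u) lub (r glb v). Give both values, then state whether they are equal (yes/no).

i; i; yes

u lub v = p, so r glb (u lub v) = i glb p = i.
r glb u = w and r glb v = z, so (r glb u) lub (r glb v) = w lub z = i.
Equal: yes.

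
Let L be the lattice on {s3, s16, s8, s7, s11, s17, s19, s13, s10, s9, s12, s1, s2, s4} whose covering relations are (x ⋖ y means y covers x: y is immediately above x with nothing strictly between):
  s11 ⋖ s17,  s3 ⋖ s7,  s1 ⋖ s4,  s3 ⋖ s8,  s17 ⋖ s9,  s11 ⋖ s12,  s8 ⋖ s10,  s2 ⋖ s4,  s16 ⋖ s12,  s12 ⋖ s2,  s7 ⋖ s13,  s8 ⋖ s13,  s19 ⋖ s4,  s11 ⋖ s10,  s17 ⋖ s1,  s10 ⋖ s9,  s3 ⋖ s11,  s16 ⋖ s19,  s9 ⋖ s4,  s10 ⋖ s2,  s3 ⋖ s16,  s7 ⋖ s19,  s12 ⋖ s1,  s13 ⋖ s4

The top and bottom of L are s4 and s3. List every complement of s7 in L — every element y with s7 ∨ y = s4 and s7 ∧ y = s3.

s1, s10, s11, s12, s17, s2, s9

Need y with s7 ∨ y = s4 and s7 ∧ y = s3.
Checking each element gives: s1, s10, s11, s12, s17, s2, s9.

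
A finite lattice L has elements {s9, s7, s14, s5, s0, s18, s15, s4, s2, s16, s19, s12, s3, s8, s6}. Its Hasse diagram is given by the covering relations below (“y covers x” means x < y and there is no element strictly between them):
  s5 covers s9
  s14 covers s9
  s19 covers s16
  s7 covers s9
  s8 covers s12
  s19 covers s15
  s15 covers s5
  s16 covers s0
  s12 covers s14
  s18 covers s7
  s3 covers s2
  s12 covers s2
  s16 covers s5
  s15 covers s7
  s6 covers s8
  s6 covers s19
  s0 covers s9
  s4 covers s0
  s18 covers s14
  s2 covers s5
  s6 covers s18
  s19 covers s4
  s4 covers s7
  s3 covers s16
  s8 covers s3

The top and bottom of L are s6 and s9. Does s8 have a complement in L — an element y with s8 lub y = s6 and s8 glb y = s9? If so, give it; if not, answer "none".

s7

Need y with s8 ∨ y = s6 and s8 ∧ y = s9.
Checking each element gives: s7.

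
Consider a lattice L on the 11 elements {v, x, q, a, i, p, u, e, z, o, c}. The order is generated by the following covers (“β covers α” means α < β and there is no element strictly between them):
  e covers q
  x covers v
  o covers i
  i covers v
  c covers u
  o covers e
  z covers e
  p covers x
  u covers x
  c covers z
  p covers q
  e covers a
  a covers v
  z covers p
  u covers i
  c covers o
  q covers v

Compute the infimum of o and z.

e

Common lower bounds of {o, z}: a, e, q, v.
The greatest among these is e.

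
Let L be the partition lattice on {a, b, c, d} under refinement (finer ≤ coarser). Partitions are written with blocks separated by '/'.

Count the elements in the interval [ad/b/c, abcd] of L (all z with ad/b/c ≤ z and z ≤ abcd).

5

The interval [ad/b/c, abcd] = {abcd, abd/c, acd/b, ad/b/c, ad/bc}, which has 5 elements.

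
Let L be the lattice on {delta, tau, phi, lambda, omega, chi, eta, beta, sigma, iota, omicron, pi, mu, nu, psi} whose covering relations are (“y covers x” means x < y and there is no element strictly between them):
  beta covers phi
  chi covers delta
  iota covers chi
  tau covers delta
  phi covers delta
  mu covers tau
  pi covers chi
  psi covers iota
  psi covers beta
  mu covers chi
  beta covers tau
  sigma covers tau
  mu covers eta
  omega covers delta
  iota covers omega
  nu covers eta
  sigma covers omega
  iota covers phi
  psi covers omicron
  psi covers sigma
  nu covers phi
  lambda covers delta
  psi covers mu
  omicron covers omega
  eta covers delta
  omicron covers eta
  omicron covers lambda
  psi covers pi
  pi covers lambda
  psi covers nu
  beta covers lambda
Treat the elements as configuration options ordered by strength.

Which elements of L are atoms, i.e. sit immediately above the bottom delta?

The atoms are exactly the elements that cover delta: chi, eta, lambda, omega, phi, tau.

chi, eta, lambda, omega, phi, tau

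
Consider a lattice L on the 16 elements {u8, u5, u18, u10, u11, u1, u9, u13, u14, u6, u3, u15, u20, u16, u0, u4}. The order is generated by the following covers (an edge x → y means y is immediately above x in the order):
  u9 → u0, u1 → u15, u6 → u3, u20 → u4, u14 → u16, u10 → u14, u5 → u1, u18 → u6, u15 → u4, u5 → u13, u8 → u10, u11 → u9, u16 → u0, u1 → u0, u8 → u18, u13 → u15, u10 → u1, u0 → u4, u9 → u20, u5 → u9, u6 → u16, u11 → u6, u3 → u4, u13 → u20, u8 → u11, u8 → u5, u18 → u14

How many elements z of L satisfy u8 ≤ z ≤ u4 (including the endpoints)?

The interval [u8, u4] = {u0, u1, u10, u11, u13, u14, u15, u16, u18, u20, u3, u4, u5, u6, u8, u9}, which has 16 elements.

16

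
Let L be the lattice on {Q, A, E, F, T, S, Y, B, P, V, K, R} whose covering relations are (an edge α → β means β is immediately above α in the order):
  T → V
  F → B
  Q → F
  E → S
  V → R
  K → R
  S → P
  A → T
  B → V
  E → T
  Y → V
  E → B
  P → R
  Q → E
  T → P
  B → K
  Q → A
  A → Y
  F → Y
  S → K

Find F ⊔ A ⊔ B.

Common upper bounds of {F, A, B}: R, V.
The least among these is V.

V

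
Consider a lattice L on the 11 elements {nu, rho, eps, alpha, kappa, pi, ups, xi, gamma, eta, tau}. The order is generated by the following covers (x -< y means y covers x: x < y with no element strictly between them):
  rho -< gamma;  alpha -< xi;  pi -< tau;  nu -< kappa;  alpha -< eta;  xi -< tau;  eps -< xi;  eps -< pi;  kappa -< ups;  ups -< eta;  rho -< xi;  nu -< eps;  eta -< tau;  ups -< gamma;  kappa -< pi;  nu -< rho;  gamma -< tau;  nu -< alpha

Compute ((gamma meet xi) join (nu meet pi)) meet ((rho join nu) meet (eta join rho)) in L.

rho

gamma ∧ xi = rho
nu ∧ pi = nu
rho ∨ nu = rho
rho ∨ nu = rho
eta ∨ rho = tau
rho ∧ tau = rho
rho ∧ rho = rho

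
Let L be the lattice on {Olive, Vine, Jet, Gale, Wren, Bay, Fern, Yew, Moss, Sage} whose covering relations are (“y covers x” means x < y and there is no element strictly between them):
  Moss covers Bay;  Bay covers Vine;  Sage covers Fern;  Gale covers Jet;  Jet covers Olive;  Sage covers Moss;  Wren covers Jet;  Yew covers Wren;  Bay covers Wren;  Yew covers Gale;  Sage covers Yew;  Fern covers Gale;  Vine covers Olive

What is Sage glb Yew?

Yew

Common lower bounds of {Sage, Yew}: Gale, Jet, Olive, Wren, Yew.
The greatest among these is Yew.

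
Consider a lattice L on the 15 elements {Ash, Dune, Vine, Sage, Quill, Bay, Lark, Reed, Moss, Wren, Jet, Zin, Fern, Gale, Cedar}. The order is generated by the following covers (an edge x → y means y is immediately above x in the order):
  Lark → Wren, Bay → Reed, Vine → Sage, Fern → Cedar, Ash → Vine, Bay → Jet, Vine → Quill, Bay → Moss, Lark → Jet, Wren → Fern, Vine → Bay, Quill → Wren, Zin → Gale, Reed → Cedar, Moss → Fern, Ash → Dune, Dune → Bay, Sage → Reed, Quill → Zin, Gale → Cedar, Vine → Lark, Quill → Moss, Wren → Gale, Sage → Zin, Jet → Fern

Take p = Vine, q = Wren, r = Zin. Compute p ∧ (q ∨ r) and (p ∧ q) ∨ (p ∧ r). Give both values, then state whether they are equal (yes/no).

q ∨ r = Gale, so p ∧ (q ∨ r) = Vine ∧ Gale = Vine.
p ∧ q = Vine and p ∧ r = Vine, so (p ∧ q) ∨ (p ∧ r) = Vine ∨ Vine = Vine.
Equal: yes.

Vine; Vine; yes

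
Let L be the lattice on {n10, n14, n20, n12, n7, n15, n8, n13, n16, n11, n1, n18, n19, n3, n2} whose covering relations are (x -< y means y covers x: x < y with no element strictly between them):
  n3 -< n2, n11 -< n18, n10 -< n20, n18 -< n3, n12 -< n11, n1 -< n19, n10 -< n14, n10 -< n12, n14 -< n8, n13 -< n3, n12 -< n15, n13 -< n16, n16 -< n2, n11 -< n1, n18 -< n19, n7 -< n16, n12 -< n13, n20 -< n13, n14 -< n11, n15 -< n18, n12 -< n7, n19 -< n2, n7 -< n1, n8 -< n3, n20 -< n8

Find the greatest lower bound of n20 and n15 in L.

n10

Common lower bounds of {n20, n15}: n10.
The greatest among these is n10.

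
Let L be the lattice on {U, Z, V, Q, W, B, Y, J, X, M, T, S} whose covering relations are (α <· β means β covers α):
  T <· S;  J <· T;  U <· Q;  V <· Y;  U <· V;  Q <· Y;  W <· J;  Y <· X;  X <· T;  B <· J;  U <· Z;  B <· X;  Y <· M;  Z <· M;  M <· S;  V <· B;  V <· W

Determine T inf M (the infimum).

Common lower bounds of {T, M}: Q, U, V, Y.
The greatest among these is Y.

Y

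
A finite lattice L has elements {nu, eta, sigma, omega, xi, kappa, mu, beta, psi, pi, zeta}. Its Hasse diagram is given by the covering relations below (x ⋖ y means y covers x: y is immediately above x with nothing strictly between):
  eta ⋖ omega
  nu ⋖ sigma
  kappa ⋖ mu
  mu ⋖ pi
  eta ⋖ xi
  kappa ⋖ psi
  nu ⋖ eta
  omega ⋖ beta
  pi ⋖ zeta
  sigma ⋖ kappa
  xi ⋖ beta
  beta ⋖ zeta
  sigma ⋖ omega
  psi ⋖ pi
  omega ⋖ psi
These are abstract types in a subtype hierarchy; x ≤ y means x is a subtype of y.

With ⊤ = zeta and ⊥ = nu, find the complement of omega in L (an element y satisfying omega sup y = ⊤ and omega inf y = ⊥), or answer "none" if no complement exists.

For every candidate y, either omega ∨ y ≠ zeta or omega ∧ y ≠ nu; no complement exists.

none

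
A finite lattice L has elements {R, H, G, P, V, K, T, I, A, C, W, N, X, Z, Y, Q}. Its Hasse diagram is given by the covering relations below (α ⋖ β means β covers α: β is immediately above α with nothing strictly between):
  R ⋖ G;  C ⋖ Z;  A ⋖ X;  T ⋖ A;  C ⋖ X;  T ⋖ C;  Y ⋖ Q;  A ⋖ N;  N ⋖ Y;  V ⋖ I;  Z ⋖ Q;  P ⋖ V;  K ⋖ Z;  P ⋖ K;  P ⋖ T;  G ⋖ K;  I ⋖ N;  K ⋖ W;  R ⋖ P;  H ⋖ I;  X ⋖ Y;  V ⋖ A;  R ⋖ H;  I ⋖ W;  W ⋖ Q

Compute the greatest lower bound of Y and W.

I

Common lower bounds of {Y, W}: H, I, P, R, V.
The greatest among these is I.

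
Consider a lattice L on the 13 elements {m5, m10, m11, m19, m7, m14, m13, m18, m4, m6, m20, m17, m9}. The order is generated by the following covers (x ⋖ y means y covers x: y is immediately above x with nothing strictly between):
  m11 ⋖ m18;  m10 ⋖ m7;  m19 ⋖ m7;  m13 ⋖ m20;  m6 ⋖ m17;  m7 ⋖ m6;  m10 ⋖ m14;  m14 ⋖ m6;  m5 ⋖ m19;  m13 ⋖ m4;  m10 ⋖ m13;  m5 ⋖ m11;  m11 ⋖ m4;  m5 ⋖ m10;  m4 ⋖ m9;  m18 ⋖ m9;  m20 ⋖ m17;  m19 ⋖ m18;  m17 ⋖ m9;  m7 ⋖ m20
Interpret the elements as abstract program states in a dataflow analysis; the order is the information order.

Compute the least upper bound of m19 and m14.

Common upper bounds of {m19, m14}: m17, m6, m9.
The least among these is m6.

m6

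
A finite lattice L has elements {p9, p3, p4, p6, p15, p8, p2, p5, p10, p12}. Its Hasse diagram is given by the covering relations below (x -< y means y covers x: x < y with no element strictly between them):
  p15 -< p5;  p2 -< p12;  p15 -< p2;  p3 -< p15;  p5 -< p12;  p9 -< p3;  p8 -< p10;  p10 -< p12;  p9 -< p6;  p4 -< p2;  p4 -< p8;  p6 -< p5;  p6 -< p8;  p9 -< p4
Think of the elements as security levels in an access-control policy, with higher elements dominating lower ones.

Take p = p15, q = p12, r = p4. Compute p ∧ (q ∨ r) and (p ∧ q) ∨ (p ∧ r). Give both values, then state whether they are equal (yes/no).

p15; p15; yes

q ∨ r = p12, so p ∧ (q ∨ r) = p15 ∧ p12 = p15.
p ∧ q = p15 and p ∧ r = p9, so (p ∧ q) ∨ (p ∧ r) = p15 ∨ p9 = p15.
Equal: yes.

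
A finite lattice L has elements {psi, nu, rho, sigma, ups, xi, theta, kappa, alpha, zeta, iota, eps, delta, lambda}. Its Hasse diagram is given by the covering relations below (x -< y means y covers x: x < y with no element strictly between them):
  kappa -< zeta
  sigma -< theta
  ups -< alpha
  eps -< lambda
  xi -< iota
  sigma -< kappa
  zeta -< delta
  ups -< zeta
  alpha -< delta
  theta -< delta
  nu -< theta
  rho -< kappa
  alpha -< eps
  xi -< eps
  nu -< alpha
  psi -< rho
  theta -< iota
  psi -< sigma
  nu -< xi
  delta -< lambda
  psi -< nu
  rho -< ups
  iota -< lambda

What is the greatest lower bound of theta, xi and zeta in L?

Common lower bounds of {theta, xi, zeta}: psi.
The greatest among these is psi.

psi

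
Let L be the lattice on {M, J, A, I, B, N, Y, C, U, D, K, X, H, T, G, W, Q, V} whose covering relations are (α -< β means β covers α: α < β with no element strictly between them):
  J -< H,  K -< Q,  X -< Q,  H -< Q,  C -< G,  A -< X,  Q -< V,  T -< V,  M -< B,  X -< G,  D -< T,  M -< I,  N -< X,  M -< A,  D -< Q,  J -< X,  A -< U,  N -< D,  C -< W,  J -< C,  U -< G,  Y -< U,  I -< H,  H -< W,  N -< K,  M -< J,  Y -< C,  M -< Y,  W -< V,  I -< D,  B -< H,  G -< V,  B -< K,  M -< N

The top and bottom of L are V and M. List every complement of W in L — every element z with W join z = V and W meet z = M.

Need z with W ∨ z = V and W ∧ z = M.
Checking each element gives: A, N.

A, N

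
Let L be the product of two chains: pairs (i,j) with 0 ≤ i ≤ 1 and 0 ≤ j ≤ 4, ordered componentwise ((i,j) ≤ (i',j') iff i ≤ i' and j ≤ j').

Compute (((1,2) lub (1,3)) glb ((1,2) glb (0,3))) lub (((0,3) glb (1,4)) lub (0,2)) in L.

(0,3)

(1,2) ∨ (1,3) = (1,3)
(1,2) ∧ (0,3) = (0,2)
(1,3) ∧ (0,2) = (0,2)
(0,3) ∧ (1,4) = (0,3)
(0,3) ∨ (0,2) = (0,3)
(0,2) ∨ (0,3) = (0,3)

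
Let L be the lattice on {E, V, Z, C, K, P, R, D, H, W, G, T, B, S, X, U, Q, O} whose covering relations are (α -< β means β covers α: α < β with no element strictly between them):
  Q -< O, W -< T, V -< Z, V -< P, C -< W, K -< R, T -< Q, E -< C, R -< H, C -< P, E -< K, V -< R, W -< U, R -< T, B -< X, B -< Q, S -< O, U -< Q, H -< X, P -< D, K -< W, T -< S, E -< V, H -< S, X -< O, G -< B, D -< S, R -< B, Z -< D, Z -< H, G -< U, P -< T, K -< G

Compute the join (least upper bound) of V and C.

Common upper bounds of {V, C}: D, O, P, Q, S, T.
The least among these is P.

P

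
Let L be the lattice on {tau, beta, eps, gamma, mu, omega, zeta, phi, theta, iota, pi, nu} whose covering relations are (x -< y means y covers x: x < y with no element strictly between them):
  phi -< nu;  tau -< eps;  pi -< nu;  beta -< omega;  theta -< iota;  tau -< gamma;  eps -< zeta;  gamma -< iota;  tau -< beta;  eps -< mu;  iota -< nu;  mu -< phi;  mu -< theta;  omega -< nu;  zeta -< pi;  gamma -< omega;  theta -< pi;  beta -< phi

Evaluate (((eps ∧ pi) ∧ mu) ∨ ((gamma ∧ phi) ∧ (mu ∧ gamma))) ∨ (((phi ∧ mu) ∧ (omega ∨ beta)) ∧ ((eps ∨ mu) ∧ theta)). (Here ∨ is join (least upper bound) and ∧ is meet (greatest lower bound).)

eps ∧ pi = eps
eps ∧ mu = eps
gamma ∧ phi = tau
mu ∧ gamma = tau
tau ∧ tau = tau
eps ∨ tau = eps
phi ∧ mu = mu
omega ∨ beta = omega
mu ∧ omega = tau
eps ∨ mu = mu
mu ∧ theta = mu
tau ∧ mu = tau
eps ∨ tau = eps

eps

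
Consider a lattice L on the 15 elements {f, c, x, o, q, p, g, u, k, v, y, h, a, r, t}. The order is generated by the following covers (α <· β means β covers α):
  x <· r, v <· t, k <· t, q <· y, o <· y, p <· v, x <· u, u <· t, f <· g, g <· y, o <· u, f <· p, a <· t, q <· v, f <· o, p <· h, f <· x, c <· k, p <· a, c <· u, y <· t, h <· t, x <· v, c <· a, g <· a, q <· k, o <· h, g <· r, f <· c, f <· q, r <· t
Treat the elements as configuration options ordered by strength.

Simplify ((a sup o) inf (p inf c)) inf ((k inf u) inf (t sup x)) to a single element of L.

a ∨ o = t
p ∧ c = f
t ∧ f = f
k ∧ u = c
t ∨ x = t
c ∧ t = c
f ∧ c = f

f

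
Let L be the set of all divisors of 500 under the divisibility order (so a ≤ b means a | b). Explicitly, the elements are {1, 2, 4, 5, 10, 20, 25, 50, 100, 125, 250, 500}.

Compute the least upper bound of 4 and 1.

4

In the divisibility order, the join is the least common multiple: lcm(4, 1) = 4.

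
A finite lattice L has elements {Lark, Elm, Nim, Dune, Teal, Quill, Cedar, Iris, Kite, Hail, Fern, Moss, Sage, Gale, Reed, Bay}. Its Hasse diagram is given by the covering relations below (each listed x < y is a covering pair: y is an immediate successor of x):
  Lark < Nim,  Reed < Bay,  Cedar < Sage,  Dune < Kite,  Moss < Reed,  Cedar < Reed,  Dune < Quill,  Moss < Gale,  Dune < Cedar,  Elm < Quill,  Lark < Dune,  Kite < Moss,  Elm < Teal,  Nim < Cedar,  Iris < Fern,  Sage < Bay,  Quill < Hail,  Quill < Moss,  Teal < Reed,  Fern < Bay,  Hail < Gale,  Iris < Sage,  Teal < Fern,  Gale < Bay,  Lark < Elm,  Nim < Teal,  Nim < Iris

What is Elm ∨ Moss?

Moss

Common upper bounds of {Elm, Moss}: Bay, Gale, Moss, Reed.
The least among these is Moss.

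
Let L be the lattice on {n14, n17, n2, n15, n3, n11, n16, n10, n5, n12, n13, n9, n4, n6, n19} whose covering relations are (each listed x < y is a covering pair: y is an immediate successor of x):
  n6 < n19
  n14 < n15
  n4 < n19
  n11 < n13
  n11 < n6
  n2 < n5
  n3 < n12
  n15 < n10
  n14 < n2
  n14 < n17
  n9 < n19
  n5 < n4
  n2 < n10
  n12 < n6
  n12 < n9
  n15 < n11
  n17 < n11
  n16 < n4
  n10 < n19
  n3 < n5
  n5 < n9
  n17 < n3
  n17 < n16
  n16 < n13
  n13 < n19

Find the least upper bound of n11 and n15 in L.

n11

Common upper bounds of {n11, n15}: n11, n13, n19, n6.
The least among these is n11.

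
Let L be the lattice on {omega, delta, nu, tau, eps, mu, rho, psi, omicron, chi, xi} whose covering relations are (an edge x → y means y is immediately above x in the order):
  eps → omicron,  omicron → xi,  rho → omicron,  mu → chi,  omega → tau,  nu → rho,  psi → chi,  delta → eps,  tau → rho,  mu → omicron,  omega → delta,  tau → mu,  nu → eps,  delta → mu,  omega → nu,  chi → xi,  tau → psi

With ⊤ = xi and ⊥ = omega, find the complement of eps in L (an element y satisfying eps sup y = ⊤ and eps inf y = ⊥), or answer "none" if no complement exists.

psi

Need y with eps ∨ y = xi and eps ∧ y = omega.
Checking each element gives: psi.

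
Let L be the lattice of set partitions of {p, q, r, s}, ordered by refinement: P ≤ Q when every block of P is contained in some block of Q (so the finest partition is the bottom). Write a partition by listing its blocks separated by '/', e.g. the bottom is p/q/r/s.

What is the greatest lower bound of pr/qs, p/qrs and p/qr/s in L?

The meet (common refinement) of pr/qs, p/qrs, p/qr/s intersects blocks pairwise, giving p/q/r/s.

p/q/r/s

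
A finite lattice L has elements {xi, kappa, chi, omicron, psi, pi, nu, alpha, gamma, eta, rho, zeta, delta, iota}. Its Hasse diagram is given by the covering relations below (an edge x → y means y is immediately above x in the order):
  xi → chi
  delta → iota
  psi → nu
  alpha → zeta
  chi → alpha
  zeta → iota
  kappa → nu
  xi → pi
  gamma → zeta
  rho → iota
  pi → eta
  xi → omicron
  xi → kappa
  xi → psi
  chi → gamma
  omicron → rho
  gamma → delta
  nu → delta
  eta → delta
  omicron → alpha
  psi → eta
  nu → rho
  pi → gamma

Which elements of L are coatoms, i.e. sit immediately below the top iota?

delta, rho, zeta

The coatoms are exactly the elements covered by iota: delta, rho, zeta.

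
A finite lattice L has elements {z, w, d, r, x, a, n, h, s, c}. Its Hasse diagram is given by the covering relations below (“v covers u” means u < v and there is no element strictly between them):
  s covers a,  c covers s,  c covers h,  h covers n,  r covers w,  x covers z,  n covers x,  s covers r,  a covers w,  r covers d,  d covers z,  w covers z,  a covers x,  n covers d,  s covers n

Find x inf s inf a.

Common lower bounds of {x, s, a}: x, z.
The greatest among these is x.

x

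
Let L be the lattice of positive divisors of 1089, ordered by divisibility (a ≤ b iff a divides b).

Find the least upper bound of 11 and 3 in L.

In the divisibility order, the join is the least common multiple: lcm(11, 3) = 33.

33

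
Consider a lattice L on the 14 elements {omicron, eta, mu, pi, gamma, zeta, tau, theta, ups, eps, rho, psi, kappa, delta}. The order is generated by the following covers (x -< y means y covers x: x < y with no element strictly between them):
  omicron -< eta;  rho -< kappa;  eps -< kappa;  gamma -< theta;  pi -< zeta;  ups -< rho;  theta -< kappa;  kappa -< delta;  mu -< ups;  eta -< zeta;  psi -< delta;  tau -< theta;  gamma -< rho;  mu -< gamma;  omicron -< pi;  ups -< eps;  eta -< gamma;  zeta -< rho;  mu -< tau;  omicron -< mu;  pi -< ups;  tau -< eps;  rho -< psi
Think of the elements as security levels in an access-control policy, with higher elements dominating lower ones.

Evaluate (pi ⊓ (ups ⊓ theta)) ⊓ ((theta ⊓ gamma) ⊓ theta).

omicron

ups ∧ theta = mu
pi ∧ mu = omicron
theta ∧ gamma = gamma
gamma ∧ theta = gamma
omicron ∧ gamma = omicron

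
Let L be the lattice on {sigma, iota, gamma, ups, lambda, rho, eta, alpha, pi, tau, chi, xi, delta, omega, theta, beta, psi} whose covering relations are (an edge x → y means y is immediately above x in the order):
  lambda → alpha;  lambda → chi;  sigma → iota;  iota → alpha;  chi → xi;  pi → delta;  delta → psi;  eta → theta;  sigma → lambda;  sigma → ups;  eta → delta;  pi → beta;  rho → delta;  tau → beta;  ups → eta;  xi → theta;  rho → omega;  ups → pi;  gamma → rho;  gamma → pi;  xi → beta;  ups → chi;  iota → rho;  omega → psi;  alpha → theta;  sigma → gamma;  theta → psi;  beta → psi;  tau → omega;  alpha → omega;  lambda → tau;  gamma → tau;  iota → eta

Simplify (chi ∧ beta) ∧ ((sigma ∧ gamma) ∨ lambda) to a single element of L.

lambda

chi ∧ beta = chi
sigma ∧ gamma = sigma
sigma ∨ lambda = lambda
chi ∧ lambda = lambda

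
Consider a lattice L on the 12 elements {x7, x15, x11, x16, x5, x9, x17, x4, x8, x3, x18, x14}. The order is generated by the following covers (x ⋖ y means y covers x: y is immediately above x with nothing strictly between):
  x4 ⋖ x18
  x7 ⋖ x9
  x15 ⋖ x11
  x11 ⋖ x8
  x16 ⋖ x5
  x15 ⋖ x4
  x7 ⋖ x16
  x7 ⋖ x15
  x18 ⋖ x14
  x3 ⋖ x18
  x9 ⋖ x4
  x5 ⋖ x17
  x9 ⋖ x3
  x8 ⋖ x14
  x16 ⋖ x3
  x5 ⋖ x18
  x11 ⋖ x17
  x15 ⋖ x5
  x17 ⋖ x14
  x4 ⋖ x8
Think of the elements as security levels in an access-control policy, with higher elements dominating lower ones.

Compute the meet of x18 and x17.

x5

Common lower bounds of {x18, x17}: x15, x16, x5, x7.
The greatest among these is x5.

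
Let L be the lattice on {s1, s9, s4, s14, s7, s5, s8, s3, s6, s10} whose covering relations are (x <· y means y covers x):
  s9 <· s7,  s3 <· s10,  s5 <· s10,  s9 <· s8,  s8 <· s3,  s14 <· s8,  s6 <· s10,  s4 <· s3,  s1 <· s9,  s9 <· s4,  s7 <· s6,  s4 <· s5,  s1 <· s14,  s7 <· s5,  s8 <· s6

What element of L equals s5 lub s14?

s10

s5 ∨ s14 = s10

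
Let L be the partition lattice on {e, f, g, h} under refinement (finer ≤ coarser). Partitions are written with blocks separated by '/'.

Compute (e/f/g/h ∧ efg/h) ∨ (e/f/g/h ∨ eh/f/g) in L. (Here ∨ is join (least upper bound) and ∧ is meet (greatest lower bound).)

eh/f/g

e/f/g/h ∧ efg/h = e/f/g/h
e/f/g/h ∨ eh/f/g = eh/f/g
e/f/g/h ∨ eh/f/g = eh/f/g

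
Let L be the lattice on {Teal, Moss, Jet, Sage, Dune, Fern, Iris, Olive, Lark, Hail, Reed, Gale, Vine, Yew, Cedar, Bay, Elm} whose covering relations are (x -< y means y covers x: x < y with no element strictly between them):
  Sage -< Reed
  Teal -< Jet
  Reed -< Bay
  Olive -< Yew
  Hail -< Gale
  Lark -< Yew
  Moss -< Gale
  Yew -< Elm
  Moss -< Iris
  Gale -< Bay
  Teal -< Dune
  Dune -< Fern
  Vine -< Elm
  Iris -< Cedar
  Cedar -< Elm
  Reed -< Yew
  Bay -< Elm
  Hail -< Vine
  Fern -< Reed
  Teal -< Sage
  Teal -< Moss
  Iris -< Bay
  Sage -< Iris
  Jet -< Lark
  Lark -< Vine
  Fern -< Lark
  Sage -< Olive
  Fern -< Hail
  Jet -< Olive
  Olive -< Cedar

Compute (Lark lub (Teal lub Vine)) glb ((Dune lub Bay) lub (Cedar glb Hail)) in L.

Teal ∨ Vine = Vine
Lark ∨ Vine = Vine
Dune ∨ Bay = Bay
Cedar ∧ Hail = Teal
Bay ∨ Teal = Bay
Vine ∧ Bay = Hail

Hail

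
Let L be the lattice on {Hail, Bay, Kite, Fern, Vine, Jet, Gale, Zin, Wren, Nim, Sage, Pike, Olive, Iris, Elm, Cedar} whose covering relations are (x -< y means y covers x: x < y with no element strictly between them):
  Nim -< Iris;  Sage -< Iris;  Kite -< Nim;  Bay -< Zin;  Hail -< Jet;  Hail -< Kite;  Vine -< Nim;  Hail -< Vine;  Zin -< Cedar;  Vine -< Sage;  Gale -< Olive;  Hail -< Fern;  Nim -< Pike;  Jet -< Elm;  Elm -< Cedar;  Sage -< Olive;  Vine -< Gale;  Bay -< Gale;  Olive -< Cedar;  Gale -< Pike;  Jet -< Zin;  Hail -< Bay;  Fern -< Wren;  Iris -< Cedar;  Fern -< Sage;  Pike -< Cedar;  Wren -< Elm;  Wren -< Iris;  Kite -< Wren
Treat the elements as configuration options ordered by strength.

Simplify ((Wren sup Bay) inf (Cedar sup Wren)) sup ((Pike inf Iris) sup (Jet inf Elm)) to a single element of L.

Wren ∨ Bay = Cedar
Cedar ∨ Wren = Cedar
Cedar ∧ Cedar = Cedar
Pike ∧ Iris = Nim
Jet ∧ Elm = Jet
Nim ∨ Jet = Cedar
Cedar ∨ Cedar = Cedar

Cedar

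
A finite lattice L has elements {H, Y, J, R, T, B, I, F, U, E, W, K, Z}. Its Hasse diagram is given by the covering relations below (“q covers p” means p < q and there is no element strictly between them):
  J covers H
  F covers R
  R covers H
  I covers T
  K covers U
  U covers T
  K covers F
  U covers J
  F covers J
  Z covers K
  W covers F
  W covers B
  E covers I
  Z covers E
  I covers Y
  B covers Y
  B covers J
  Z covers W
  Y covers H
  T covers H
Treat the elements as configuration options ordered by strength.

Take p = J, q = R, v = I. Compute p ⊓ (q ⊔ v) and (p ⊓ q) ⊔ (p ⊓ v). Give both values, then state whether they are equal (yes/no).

J; H; no

q ⊔ v = Z, so p ⊓ (q ⊔ v) = J ⊓ Z = J.
p ⊓ q = H and p ⊓ v = H, so (p ⊓ q) ⊔ (p ⊓ v) = H ⊔ H = H.
Equal: no.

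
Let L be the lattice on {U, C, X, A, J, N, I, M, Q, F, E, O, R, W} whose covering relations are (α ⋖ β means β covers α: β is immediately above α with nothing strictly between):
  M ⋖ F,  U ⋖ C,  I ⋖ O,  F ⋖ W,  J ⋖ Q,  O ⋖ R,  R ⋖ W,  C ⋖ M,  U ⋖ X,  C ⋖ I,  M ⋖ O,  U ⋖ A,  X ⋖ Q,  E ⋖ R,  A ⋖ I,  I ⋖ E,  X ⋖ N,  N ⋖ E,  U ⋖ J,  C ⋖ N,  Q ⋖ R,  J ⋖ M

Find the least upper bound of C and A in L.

I

Common upper bounds of {C, A}: E, I, O, R, W.
The least among these is I.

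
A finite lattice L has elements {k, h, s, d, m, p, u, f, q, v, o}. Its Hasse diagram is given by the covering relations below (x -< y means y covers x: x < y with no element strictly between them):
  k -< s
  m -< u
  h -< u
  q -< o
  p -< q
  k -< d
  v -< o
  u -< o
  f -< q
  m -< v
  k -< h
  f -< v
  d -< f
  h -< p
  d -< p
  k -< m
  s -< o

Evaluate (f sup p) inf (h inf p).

h

f ∨ p = q
h ∧ p = h
q ∧ h = h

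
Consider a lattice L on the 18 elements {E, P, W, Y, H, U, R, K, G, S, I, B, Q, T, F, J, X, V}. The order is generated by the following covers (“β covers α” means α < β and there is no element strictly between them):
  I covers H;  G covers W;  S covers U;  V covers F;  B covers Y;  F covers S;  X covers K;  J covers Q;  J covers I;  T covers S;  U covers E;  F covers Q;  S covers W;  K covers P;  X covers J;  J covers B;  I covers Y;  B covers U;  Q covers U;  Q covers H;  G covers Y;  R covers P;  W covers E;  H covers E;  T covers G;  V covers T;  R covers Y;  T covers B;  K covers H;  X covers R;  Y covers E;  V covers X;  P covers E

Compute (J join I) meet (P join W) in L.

J ∨ I = J
P ∨ W = V
J ∧ V = J

J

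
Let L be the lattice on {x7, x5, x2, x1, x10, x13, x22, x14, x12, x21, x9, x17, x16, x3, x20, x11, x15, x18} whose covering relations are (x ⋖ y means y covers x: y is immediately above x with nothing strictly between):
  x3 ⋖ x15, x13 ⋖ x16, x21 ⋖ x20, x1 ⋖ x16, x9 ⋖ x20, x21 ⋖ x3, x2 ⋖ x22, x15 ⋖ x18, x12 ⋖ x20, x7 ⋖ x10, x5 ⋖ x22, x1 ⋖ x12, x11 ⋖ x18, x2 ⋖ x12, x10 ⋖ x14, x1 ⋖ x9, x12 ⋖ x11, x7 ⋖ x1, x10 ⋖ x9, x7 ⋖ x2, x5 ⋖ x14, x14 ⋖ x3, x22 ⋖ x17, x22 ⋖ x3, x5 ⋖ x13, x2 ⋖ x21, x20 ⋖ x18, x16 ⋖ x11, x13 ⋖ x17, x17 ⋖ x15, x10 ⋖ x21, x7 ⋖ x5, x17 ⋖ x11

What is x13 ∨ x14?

x15

Common upper bounds of {x13, x14}: x15, x18.
The least among these is x15.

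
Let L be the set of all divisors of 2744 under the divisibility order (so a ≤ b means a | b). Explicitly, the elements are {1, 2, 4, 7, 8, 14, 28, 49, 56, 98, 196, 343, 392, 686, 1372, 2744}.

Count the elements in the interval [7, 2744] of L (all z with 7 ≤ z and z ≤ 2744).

The interval [7, 2744] = {1372, 14, 196, 2744, 28, 343, 392, 49, 56, 686, 7, 98}, which has 12 elements.

12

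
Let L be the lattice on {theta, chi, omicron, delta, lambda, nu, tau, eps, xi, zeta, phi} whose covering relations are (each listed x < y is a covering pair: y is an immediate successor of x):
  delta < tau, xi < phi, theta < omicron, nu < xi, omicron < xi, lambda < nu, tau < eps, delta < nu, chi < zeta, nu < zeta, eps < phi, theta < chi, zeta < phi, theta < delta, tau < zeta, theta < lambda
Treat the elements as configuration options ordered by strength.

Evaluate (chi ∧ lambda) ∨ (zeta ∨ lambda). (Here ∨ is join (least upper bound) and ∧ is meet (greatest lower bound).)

zeta

chi ∧ lambda = theta
zeta ∨ lambda = zeta
theta ∨ zeta = zeta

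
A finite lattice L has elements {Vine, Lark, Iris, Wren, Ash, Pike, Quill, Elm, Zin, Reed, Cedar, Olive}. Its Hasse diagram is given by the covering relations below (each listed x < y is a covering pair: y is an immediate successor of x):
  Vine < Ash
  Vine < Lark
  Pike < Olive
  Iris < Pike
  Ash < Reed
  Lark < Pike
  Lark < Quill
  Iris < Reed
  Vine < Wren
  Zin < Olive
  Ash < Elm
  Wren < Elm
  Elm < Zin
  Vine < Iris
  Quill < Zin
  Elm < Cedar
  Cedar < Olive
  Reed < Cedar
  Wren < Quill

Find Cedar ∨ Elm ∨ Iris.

Common upper bounds of {Cedar, Elm, Iris}: Cedar, Olive.
The least among these is Cedar.

Cedar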